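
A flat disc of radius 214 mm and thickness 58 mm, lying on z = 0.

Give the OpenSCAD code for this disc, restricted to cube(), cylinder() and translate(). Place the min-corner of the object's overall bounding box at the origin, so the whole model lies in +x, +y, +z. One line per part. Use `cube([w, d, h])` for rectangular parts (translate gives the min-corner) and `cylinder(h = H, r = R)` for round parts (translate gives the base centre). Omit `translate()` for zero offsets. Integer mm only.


translate([214, 214, 0]) cylinder(h = 58, r = 214);


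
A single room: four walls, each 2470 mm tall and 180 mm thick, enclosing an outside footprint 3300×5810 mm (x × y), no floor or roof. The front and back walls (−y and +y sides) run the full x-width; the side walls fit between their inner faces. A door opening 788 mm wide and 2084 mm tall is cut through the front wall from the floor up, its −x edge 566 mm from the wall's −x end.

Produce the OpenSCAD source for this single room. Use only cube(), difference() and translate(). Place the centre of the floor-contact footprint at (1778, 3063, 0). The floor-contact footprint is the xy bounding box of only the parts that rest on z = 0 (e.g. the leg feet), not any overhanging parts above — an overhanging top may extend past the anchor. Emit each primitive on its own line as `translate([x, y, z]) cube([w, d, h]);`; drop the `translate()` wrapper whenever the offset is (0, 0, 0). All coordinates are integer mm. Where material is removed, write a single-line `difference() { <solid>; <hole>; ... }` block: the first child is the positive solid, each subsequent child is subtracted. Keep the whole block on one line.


difference() { translate([128, 158, 0]) cube([3300, 180, 2470]); translate([694, 158, 0]) cube([788, 180, 2084]); }
translate([128, 5788, 0]) cube([3300, 180, 2470]);
translate([128, 338, 0]) cube([180, 5450, 2470]);
translate([3248, 338, 0]) cube([180, 5450, 2470]);


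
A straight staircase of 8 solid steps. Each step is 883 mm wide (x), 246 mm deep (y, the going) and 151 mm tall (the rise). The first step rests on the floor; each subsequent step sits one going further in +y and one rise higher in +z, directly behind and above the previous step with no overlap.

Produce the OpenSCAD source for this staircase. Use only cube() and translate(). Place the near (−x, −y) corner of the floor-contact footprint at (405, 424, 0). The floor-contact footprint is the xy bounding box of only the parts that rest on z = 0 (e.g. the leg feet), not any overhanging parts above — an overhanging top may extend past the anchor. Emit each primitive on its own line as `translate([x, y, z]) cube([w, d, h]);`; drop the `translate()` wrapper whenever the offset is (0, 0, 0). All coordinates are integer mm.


translate([405, 424, 0]) cube([883, 246, 151]);
translate([405, 670, 151]) cube([883, 246, 151]);
translate([405, 916, 302]) cube([883, 246, 151]);
translate([405, 1162, 453]) cube([883, 246, 151]);
translate([405, 1408, 604]) cube([883, 246, 151]);
translate([405, 1654, 755]) cube([883, 246, 151]);
translate([405, 1900, 906]) cube([883, 246, 151]);
translate([405, 2146, 1057]) cube([883, 246, 151]);


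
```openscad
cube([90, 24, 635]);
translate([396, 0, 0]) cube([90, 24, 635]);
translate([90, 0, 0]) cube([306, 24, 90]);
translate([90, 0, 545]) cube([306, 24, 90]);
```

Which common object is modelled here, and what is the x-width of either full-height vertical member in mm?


A picture frame. The border width is 90 mm.

Four thin pieces enclosing a rectangular opening — a picture frame. The two full-height stiles are 635 mm tall; the top rail sits at z = 545 and is 90 mm tall, so the border above the opening is 635 − 545 = 90 mm, matching the stile x-width.


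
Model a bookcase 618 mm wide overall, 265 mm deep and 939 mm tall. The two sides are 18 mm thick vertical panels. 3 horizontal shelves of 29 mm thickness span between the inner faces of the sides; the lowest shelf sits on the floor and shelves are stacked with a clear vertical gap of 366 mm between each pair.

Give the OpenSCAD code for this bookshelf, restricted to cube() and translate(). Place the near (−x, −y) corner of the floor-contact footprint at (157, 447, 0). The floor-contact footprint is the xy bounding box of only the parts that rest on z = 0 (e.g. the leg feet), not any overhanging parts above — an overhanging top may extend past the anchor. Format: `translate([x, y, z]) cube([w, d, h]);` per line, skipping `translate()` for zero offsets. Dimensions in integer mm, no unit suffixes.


translate([157, 447, 0]) cube([18, 265, 939]);
translate([757, 447, 0]) cube([18, 265, 939]);
translate([175, 447, 0]) cube([582, 265, 29]);
translate([175, 447, 395]) cube([582, 265, 29]);
translate([175, 447, 790]) cube([582, 265, 29]);


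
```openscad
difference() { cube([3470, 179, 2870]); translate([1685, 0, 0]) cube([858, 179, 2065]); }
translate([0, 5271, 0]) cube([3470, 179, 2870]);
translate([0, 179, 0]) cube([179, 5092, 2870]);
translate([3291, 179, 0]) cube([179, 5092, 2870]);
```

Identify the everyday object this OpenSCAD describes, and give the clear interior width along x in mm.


A single room. The interior width is 3112 mm.

Four walls enclosing a rectangle with a door in the front wall — a room. Outside width 3470 minus two 179 mm walls gives 3112 mm.


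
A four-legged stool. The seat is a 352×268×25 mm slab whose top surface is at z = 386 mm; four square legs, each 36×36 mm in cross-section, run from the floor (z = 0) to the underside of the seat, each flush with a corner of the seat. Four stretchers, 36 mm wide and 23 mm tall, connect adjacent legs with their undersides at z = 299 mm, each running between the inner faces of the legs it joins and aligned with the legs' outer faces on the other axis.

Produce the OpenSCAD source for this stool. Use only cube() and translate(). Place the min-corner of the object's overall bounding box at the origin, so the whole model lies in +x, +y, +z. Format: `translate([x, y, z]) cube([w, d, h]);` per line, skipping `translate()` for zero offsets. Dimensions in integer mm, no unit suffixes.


translate([0, 0, 361]) cube([352, 268, 25]);
cube([36, 36, 361]);
translate([316, 0, 0]) cube([36, 36, 361]);
translate([0, 232, 0]) cube([36, 36, 361]);
translate([316, 232, 0]) cube([36, 36, 361]);
translate([36, 0, 299]) cube([280, 36, 23]);
translate([36, 232, 299]) cube([280, 36, 23]);
translate([0, 36, 299]) cube([36, 196, 23]);
translate([316, 36, 299]) cube([36, 196, 23]);


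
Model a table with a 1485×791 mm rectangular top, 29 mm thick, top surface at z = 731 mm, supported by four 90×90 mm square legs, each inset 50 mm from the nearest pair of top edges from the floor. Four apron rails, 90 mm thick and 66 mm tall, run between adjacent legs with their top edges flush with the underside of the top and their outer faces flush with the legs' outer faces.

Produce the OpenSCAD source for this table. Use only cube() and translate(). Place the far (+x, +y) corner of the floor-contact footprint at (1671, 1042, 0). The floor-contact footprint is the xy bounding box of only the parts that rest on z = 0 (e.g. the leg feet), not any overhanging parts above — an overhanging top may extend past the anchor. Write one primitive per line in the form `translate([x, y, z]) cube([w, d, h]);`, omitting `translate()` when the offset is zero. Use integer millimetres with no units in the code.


// leg_h = 731 - 29 = 702
// apron z = 702 - 66 = 636
translate([236, 301, 702]) cube([1485, 791, 29]);
translate([286, 351, 0]) cube([90, 90, 702]);
translate([1581, 351, 0]) cube([90, 90, 702]);
translate([286, 952, 0]) cube([90, 90, 702]);
translate([1581, 952, 0]) cube([90, 90, 702]);
translate([376, 351, 636]) cube([1205, 90, 66]);
translate([376, 952, 636]) cube([1205, 90, 66]);
translate([286, 441, 636]) cube([90, 511, 66]);
translate([1581, 441, 636]) cube([90, 511, 66]);


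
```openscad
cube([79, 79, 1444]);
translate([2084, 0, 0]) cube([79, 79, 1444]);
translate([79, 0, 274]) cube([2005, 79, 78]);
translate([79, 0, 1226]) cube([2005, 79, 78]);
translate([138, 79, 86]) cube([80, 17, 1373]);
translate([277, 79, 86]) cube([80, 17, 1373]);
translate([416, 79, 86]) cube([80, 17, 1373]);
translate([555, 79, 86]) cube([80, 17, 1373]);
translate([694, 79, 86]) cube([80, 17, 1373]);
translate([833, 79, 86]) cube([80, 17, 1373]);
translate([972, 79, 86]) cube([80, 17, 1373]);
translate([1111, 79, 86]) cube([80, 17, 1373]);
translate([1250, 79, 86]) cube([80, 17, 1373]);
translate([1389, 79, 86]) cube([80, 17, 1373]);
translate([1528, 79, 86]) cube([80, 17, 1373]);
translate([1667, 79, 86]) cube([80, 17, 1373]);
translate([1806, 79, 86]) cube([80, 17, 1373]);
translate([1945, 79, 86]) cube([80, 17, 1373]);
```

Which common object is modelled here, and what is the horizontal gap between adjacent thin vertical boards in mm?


A fence section. The picket gap is 59 mm.

Two posts, two rails, 14 pickets — a fence section. Span 2005 mm holds 14 pickets of 80 mm with 15 equal gaps: ⌊(2005 − 14·80) / 15⌋ = 59 mm.


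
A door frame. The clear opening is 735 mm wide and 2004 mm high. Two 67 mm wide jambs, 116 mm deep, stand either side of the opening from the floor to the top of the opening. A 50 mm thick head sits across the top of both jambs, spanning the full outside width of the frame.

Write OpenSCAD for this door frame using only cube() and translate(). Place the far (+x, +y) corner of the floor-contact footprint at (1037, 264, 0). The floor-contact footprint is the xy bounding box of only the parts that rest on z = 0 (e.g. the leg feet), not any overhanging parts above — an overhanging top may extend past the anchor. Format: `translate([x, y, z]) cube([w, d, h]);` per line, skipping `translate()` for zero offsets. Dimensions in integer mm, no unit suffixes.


translate([168, 148, 0]) cube([67, 116, 2004]);
translate([970, 148, 0]) cube([67, 116, 2004]);
translate([168, 148, 2004]) cube([869, 116, 50]);


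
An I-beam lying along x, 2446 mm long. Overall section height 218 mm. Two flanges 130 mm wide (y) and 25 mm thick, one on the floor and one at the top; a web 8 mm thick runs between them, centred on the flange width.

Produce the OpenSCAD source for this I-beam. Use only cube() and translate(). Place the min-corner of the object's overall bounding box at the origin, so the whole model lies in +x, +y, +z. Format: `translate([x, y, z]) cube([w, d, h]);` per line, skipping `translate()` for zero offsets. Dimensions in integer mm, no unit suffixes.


cube([2446, 130, 25]);
translate([0, 61, 25]) cube([2446, 8, 168]);
translate([0, 0, 193]) cube([2446, 130, 25]);


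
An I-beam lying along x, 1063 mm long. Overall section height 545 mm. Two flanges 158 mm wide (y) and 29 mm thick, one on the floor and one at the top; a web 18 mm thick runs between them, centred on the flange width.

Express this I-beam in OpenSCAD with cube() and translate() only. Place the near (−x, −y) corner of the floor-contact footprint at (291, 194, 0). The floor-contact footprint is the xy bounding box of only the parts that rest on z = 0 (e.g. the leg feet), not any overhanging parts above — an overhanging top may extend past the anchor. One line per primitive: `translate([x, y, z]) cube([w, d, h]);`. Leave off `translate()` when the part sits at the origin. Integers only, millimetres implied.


translate([291, 194, 0]) cube([1063, 158, 29]);
translate([291, 264, 29]) cube([1063, 18, 487]);
translate([291, 194, 516]) cube([1063, 158, 29]);


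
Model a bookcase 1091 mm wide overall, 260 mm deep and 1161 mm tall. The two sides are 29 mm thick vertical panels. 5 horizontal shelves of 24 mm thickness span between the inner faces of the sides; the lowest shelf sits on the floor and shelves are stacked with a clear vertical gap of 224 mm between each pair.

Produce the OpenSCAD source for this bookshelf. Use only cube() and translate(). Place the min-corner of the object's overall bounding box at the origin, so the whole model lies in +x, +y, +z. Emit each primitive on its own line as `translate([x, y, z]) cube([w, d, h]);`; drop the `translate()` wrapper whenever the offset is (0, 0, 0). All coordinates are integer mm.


cube([29, 260, 1161]);
translate([1062, 0, 0]) cube([29, 260, 1161]);
translate([29, 0, 0]) cube([1033, 260, 24]);
translate([29, 0, 248]) cube([1033, 260, 24]);
translate([29, 0, 496]) cube([1033, 260, 24]);
translate([29, 0, 744]) cube([1033, 260, 24]);
translate([29, 0, 992]) cube([1033, 260, 24]);


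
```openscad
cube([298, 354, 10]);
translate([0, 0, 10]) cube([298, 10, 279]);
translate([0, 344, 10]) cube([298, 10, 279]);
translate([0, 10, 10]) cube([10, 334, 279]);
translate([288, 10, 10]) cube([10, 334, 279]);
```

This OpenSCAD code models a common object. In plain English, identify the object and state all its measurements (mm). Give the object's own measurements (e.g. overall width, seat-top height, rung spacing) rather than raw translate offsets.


An open-topped rectangular box: outside dimensions 298×354×289 mm, with a uniform wall and base thickness of 10 mm. The base is a full 298×354 slab on the floor; four walls sit on top of the base. The front and back walls (the −y and +y sides) span the full width; the two side walls fit between them.


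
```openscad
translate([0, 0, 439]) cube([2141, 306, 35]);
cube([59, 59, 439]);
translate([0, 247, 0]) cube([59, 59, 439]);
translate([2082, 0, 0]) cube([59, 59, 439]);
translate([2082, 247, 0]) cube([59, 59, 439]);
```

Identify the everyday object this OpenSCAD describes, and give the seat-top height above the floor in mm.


A bench. The seat-top height is 474 mm.

A long slab on four corner posts — a bench. The slab sits at z = 439 with thickness 35, so the top is 439 + 35 = 474 mm.


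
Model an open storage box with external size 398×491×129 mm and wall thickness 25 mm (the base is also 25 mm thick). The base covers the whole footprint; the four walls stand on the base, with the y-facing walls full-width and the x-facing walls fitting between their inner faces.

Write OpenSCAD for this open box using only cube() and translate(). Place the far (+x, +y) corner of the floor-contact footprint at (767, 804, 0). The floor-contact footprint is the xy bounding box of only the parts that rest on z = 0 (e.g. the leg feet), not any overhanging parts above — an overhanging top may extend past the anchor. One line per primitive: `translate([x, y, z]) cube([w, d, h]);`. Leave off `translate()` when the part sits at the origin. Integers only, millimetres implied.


translate([369, 313, 0]) cube([398, 491, 25]);
translate([369, 313, 25]) cube([398, 25, 104]);
translate([369, 779, 25]) cube([398, 25, 104]);
translate([369, 338, 25]) cube([25, 441, 104]);
translate([742, 338, 25]) cube([25, 441, 104]);


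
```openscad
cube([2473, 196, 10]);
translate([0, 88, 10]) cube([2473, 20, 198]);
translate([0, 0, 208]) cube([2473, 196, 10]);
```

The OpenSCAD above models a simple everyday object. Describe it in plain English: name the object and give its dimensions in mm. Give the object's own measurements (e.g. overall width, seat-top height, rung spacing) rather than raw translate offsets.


An I-beam lying along x, 2473 mm long. Overall section height 218 mm. Two flanges 196 mm wide (y) and 10 mm thick, one on the floor and one at the top; a web 20 mm thick runs between them, centred on the flange width.


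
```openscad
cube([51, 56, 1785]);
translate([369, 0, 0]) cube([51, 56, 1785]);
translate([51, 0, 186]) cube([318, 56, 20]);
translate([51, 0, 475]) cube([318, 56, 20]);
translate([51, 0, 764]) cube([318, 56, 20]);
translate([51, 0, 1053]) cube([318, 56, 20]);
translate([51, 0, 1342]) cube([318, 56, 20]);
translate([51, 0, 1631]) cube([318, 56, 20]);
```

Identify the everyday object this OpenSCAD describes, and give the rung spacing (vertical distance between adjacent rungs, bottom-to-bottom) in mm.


A ladder. The rung spacing is 289 mm.

Two tall 51×56 posts with 6 short bars between them — a ladder. Adjacent rungs sit at z = 186 and z = 475, so the spacing is 475 − 186 = 289 mm.


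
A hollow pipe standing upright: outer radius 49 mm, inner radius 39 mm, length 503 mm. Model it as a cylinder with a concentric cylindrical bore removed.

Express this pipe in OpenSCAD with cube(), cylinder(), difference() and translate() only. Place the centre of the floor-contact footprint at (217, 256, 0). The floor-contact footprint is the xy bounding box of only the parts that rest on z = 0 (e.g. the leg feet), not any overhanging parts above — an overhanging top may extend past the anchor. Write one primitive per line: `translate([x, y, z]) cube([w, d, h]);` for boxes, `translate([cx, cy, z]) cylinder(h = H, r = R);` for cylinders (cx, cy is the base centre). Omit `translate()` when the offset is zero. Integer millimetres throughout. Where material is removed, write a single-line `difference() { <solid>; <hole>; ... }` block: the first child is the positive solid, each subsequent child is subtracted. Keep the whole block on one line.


difference() { translate([217, 256, 0]) cylinder(h = 503, r = 49); translate([217, 256, 0]) cylinder(h = 503, r = 39); }


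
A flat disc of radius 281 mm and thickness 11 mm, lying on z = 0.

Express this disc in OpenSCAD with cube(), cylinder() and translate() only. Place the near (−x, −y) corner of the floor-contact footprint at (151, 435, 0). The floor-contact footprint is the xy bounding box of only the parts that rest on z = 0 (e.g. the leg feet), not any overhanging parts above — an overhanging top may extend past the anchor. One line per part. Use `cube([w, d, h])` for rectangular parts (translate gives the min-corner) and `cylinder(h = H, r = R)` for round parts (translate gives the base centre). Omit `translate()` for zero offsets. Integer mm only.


translate([432, 716, 0]) cylinder(h = 11, r = 281);


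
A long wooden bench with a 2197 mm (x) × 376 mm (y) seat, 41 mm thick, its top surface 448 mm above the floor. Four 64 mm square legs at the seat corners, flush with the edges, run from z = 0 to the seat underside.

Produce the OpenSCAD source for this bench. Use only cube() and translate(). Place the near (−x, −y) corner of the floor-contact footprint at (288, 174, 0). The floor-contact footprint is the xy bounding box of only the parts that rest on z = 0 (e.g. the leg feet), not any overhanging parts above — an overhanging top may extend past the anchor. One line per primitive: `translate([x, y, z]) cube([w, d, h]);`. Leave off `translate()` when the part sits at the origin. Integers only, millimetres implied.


translate([288, 174, 407]) cube([2197, 376, 41]);
translate([288, 174, 0]) cube([64, 64, 407]);
translate([288, 486, 0]) cube([64, 64, 407]);
translate([2421, 174, 0]) cube([64, 64, 407]);
translate([2421, 486, 0]) cube([64, 64, 407]);


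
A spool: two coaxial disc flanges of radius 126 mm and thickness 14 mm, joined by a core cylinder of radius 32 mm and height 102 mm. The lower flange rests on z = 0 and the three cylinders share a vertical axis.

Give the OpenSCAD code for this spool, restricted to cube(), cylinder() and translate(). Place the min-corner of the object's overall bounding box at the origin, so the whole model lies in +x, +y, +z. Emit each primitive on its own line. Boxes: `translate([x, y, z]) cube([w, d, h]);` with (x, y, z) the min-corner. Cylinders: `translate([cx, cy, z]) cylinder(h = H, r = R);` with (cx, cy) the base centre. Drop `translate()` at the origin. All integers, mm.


translate([126, 126, 0]) cylinder(h = 14, r = 126);
translate([126, 126, 14]) cylinder(h = 102, r = 32);
translate([126, 126, 116]) cylinder(h = 14, r = 126);


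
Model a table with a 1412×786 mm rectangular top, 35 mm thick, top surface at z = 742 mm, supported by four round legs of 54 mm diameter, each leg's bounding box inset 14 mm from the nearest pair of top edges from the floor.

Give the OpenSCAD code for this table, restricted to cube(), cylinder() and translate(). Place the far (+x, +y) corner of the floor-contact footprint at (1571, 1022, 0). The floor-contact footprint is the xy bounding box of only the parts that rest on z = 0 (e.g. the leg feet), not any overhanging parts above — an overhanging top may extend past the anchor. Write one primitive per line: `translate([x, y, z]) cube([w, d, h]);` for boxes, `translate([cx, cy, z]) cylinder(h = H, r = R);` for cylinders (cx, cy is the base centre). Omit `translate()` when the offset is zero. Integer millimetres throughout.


translate([173, 250, 707]) cube([1412, 786, 35]);
translate([214, 291, 0]) cylinder(h = 707, r = 27);
translate([1544, 291, 0]) cylinder(h = 707, r = 27);
translate([214, 995, 0]) cylinder(h = 707, r = 27);
translate([1544, 995, 0]) cylinder(h = 707, r = 27);


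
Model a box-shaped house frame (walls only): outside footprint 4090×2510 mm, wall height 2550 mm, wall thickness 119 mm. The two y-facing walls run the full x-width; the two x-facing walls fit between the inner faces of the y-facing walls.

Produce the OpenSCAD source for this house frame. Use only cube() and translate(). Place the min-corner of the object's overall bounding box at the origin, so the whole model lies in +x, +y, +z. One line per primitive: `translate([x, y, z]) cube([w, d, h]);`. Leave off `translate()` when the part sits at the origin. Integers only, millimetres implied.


cube([4090, 119, 2550]);
translate([0, 2391, 0]) cube([4090, 119, 2550]);
translate([0, 119, 0]) cube([119, 2272, 2550]);
translate([3971, 119, 0]) cube([119, 2272, 2550]);


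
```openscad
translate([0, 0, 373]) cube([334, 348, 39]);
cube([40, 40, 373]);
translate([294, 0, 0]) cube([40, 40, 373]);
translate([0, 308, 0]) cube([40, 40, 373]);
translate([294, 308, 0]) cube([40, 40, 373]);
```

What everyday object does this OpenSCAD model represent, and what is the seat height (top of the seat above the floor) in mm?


A stool. The seat height is 412 mm.

A 334×348×39 slab at z = 373 on four corner posts — a stool. The seat top is 373 + 39 = 412 mm.


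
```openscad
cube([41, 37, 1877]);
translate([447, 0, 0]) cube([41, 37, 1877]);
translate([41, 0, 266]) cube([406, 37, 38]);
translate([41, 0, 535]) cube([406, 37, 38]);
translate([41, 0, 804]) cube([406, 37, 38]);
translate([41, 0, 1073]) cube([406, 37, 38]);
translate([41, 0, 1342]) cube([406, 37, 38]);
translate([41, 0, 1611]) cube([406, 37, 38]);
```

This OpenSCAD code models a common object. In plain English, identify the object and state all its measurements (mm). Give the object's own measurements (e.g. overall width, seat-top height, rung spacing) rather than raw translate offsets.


A straight ladder. Two 41×37 mm vertical rails, 1877 mm tall, stand 488 mm apart (outside-to-outside) with their front faces coplanar on the −y side. 6 rungs, each 37 mm deep and 38 mm tall, span between the inner faces of the rails, front faces flush with the rails. The lowest rung's underside is at z = 266 mm and rungs are spaced 269 mm apart (underside to underside).


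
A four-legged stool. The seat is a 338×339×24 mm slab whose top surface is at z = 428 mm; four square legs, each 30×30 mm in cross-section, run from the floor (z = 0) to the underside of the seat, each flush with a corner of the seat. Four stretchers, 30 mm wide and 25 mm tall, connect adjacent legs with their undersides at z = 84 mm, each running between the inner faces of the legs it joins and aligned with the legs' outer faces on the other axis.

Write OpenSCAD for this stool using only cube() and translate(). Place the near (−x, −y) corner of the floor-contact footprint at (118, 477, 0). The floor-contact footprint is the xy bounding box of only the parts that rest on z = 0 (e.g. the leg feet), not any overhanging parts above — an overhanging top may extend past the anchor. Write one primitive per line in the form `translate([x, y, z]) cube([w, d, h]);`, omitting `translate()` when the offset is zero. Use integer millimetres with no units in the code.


// leg_h = 428 - 24 = 404
// stretcher span = 338 - 2*30 = 278
translate([118, 477, 404]) cube([338, 339, 24]);
translate([118, 477, 0]) cube([30, 30, 404]);
translate([426, 477, 0]) cube([30, 30, 404]);
translate([118, 786, 0]) cube([30, 30, 404]);
translate([426, 786, 0]) cube([30, 30, 404]);
translate([148, 477, 84]) cube([278, 30, 25]);
translate([148, 786, 84]) cube([278, 30, 25]);
translate([118, 507, 84]) cube([30, 279, 25]);
translate([426, 507, 84]) cube([30, 279, 25]);


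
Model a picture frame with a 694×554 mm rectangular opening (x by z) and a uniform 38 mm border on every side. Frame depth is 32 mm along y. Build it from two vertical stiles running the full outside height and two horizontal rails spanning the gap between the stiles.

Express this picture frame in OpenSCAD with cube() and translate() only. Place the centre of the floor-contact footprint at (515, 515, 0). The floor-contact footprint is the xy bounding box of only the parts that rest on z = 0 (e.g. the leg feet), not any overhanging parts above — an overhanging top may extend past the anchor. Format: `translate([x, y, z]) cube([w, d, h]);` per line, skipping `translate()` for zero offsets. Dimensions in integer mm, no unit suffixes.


translate([130, 499, 0]) cube([38, 32, 630]);
translate([862, 499, 0]) cube([38, 32, 630]);
translate([168, 499, 0]) cube([694, 32, 38]);
translate([168, 499, 592]) cube([694, 32, 38]);


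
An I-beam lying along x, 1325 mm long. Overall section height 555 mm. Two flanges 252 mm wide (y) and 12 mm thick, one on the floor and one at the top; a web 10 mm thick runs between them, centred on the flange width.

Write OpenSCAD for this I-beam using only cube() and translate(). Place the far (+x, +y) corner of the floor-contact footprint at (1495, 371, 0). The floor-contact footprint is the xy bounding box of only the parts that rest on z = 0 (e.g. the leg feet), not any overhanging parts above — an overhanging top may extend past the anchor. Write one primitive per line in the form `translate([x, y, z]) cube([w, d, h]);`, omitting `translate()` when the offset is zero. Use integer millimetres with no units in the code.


translate([170, 119, 0]) cube([1325, 252, 12]);
translate([170, 240, 12]) cube([1325, 10, 531]);
translate([170, 119, 543]) cube([1325, 252, 12]);


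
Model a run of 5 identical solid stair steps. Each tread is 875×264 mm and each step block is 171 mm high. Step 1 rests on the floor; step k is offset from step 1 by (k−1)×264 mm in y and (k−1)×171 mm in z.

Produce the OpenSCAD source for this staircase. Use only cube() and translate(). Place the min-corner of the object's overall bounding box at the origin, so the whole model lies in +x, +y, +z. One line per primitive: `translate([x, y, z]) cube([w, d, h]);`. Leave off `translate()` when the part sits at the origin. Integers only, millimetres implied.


cube([875, 264, 171]);
translate([0, 264, 171]) cube([875, 264, 171]);
translate([0, 528, 342]) cube([875, 264, 171]);
translate([0, 792, 513]) cube([875, 264, 171]);
translate([0, 1056, 684]) cube([875, 264, 171]);


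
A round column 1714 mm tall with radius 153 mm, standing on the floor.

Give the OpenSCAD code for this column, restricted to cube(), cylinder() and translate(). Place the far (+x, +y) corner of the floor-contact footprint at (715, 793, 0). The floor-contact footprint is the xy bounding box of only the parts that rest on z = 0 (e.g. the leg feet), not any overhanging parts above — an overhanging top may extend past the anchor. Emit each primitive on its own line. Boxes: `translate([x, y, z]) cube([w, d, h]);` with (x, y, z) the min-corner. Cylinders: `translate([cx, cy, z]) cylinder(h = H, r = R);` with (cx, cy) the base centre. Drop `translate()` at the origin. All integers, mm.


translate([562, 640, 0]) cylinder(h = 1714, r = 153);


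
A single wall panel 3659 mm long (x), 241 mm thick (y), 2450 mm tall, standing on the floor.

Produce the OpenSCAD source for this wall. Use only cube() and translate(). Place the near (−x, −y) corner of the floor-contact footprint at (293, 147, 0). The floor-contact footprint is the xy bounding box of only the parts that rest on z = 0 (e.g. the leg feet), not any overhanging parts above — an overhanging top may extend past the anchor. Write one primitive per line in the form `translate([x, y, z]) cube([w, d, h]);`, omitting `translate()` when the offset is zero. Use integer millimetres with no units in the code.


translate([293, 147, 0]) cube([3659, 241, 2450]);


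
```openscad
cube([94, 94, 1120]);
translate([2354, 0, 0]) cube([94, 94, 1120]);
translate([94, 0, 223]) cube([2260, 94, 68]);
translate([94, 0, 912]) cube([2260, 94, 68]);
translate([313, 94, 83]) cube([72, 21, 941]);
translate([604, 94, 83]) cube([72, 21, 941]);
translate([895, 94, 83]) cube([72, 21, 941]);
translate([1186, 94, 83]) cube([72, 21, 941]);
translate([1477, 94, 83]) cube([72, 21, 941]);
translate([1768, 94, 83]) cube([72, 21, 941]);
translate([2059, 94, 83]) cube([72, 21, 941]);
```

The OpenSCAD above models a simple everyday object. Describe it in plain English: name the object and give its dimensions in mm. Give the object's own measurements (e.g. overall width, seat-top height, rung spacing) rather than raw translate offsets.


A fence section. Two 94×94 mm posts, 1120 mm tall, stand on the floor with a clear span of 2260 mm between their inner faces. Two horizontal rails of 94×68 mm section span the gap between the posts with their undersides at z = 223 mm and z = 912 mm, flush with the posts' −y face. 7 pickets, each 72 mm wide, 21 mm thick and 941 mm tall, are fixed to the +y face of the rails with their bottoms at z = 83 mm, spaced across the span with a 219 mm gap after the −x post and between neighbouring pickets, with 223 mm left before the +x post.


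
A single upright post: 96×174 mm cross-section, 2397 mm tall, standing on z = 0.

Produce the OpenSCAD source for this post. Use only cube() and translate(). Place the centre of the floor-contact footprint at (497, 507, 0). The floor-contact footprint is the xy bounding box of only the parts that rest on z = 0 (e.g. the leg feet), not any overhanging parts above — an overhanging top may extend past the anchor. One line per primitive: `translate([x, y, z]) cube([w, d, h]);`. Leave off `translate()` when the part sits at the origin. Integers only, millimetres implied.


translate([449, 420, 0]) cube([96, 174, 2397]);


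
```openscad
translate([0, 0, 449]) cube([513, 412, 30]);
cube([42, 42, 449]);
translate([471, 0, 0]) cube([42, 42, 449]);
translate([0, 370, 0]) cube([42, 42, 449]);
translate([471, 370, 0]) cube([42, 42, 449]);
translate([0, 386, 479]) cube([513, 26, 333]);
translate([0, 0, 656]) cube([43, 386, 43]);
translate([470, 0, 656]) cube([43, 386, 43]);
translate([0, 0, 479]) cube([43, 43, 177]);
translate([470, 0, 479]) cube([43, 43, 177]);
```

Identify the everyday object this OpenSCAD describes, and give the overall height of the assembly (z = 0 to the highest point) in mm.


A chair. The overall height is 812 mm.

A slab on four corner posts with a tall panel at the back — a chair. The seat slab sits at z = 449 with thickness 30, and the 333 mm backrest starts at the seat top, so the overall height is 449 + 30 + 333 = 812 mm.


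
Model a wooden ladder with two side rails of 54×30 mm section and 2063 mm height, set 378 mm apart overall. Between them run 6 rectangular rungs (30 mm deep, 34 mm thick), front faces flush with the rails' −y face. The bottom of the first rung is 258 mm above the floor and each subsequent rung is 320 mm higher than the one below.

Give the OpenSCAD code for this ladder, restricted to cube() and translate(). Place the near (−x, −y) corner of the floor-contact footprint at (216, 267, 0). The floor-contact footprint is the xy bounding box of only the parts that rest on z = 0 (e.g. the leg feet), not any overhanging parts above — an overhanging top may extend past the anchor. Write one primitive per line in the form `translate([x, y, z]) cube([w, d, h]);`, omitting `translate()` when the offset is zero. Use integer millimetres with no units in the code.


// rung span = 378 - 2*54 = 270
// rung[k] z = 258 + k*320
translate([216, 267, 0]) cube([54, 30, 2063]);
translate([540, 267, 0]) cube([54, 30, 2063]);
translate([270, 267, 258]) cube([270, 30, 34]);
translate([270, 267, 578]) cube([270, 30, 34]);
translate([270, 267, 898]) cube([270, 30, 34]);
translate([270, 267, 1218]) cube([270, 30, 34]);
translate([270, 267, 1538]) cube([270, 30, 34]);
translate([270, 267, 1858]) cube([270, 30, 34]);


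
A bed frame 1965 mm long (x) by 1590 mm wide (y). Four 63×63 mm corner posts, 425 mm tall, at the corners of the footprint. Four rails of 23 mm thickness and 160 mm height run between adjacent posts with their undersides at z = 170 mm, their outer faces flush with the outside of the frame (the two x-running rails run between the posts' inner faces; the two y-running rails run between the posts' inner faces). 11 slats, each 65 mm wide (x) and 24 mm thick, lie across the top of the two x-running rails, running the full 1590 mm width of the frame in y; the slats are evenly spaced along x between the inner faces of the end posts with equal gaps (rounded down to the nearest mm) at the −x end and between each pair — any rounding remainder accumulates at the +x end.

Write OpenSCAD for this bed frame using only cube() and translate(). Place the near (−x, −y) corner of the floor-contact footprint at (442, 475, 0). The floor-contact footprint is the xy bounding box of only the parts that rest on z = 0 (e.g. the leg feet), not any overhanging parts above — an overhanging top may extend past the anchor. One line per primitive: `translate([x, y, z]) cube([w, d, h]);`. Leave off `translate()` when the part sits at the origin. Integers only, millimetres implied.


translate([442, 475, 0]) cube([63, 63, 425]);
translate([442, 2002, 0]) cube([63, 63, 425]);
translate([2344, 475, 0]) cube([63, 63, 425]);
translate([2344, 2002, 0]) cube([63, 63, 425]);
translate([505, 475, 170]) cube([1839, 23, 160]);
translate([505, 2042, 170]) cube([1839, 23, 160]);
translate([442, 538, 170]) cube([23, 1464, 160]);
translate([2384, 538, 170]) cube([23, 1464, 160]);
translate([598, 475, 330]) cube([65, 1590, 24]);
translate([756, 475, 330]) cube([65, 1590, 24]);
translate([914, 475, 330]) cube([65, 1590, 24]);
translate([1072, 475, 330]) cube([65, 1590, 24]);
translate([1230, 475, 330]) cube([65, 1590, 24]);
translate([1388, 475, 330]) cube([65, 1590, 24]);
translate([1546, 475, 330]) cube([65, 1590, 24]);
translate([1704, 475, 330]) cube([65, 1590, 24]);
translate([1862, 475, 330]) cube([65, 1590, 24]);
translate([2020, 475, 330]) cube([65, 1590, 24]);
translate([2178, 475, 330]) cube([65, 1590, 24]);


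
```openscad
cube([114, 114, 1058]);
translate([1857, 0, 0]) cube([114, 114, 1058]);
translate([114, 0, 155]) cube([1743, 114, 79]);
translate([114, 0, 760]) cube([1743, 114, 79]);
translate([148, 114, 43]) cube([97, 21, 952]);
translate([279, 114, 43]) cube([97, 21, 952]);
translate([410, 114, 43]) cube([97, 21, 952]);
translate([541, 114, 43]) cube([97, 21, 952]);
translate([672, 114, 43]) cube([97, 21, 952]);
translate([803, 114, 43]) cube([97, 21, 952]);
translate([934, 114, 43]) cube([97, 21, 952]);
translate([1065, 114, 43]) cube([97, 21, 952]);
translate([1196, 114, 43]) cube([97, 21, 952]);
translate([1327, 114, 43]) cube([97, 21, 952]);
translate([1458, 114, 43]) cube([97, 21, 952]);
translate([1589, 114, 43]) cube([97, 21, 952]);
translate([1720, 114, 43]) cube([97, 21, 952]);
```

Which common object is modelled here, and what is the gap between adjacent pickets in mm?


A fence section. The picket gap is 34 mm.

Two posts, two rails, 13 pickets — a fence section. Span 1743 mm holds 13 pickets of 97 mm with 14 equal gaps: ⌊(1743 − 13·97) / 14⌋ = 34 mm.


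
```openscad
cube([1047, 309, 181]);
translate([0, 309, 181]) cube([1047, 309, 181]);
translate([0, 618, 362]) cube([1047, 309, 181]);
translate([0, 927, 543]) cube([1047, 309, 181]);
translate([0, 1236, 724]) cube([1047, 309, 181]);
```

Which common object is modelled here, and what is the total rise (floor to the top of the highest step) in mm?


A staircase. The total rise is 905 mm.

5 identical blocks, each offset up and back from the previous — a staircase. Each step is 181 mm tall and there are 5 of them, so the total rise is 5 × 181 = 905 mm.


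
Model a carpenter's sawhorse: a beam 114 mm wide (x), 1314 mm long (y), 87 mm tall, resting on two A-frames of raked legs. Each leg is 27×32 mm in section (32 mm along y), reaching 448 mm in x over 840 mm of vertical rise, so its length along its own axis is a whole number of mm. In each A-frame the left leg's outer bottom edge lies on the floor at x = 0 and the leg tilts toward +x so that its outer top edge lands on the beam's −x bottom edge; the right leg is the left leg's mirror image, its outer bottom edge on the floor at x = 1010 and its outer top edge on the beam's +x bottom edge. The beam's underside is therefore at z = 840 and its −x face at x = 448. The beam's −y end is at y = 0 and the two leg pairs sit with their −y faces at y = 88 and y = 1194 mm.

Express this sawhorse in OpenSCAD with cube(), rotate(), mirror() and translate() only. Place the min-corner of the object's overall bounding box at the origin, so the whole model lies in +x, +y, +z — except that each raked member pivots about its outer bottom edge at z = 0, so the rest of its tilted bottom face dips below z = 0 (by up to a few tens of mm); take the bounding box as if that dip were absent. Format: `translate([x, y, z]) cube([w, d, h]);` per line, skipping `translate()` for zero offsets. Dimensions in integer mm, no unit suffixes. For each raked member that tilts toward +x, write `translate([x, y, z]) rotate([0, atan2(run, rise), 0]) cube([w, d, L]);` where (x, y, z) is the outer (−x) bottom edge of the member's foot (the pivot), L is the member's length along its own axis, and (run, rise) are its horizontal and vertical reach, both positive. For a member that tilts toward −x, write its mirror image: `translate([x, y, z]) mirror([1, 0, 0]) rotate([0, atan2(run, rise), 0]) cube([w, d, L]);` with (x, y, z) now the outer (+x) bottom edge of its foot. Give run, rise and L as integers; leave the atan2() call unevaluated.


translate([448, 0, 840]) cube([114, 1314, 87]);
translate([0, 88, 0]) rotate([0, atan2(448, 840), 0]) cube([27, 32, 952]);
translate([1010, 88, 0]) mirror([1, 0, 0]) rotate([0, atan2(448, 840), 0]) cube([27, 32, 952]);
translate([0, 1194, 0]) rotate([0, atan2(448, 840), 0]) cube([27, 32, 952]);
translate([1010, 1194, 0]) mirror([1, 0, 0]) rotate([0, atan2(448, 840), 0]) cube([27, 32, 952]);


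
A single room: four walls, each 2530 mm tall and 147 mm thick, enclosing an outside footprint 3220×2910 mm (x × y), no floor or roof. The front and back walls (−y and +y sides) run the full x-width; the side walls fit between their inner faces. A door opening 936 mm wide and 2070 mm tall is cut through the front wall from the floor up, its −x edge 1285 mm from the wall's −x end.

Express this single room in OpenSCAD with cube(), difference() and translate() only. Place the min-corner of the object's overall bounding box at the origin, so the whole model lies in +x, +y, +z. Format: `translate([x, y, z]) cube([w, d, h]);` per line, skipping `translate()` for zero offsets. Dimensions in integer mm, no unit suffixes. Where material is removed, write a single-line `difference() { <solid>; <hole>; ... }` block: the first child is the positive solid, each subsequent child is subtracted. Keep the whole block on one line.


difference() { cube([3220, 147, 2530]); translate([1285, 0, 0]) cube([936, 147, 2070]); }
translate([0, 2763, 0]) cube([3220, 147, 2530]);
translate([0, 147, 0]) cube([147, 2616, 2530]);
translate([3073, 147, 0]) cube([147, 2616, 2530]);


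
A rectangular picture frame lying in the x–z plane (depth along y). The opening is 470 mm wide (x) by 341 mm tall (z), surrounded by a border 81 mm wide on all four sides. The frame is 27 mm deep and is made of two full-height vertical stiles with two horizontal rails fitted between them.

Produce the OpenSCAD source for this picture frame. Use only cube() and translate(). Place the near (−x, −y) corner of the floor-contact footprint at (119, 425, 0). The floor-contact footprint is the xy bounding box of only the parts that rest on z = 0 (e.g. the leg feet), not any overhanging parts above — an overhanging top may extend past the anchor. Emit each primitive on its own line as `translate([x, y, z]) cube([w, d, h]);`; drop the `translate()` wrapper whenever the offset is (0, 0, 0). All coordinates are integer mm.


translate([119, 425, 0]) cube([81, 27, 503]);
translate([670, 425, 0]) cube([81, 27, 503]);
translate([200, 425, 0]) cube([470, 27, 81]);
translate([200, 425, 422]) cube([470, 27, 81]);
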